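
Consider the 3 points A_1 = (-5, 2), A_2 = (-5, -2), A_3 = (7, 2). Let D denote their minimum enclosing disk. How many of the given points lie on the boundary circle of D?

3

Side lengths²: A_1A_2² = 16, A_1A_3² = 144, A_2A_3² = 160.
Since A_2A_3² = 160 ≥ 144 + 16 = 160, the angle opposite A_2A_3 is not acute, so the smallest enclosing circle has A_2A_3 as diameter.
Centre = midpoint of A_2A_3 = (1, 0), r² = 160/4 = 40.
The points at distance exactly r from the centre are A_1, A_2, A_3 — 3 points.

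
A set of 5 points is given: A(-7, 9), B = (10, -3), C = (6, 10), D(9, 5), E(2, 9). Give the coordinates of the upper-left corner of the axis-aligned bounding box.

x-range [-7, 10], y-range [-3, 10].
The upper-left corner is (-7, 10).

(-7, 10)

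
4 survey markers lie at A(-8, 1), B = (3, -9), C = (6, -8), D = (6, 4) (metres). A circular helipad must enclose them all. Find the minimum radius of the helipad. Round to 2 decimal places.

By Welzl's lemma the MEC is supported by two points (diametrically opposite) or three points (on a circumcircle).
The minimum enclosing circle is determined by three boundary points: A, C, D.
Their circumcentre is (-1/28, -2) with r² = 56785/784.
The farthest remaining point B is at distance² 45641/784 ≤ 56785/784.
r = √(56785/784) ≈ 8.51.

8.51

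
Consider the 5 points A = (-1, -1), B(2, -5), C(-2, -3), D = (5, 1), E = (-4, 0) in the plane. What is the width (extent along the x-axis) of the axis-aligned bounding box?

9

max x = 5, min x = -4, so width = 9.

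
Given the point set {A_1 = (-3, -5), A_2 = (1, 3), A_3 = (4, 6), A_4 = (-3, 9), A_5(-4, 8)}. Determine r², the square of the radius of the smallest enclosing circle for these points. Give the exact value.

2465/49

The minimum enclosing circle of a finite set is fixed by two of the points (as a diameter) or three (as a circumcircle).
The minimum enclosing circle is determined by three boundary points: A_1, A_3, A_4.
Their circumcentre is (-13/7, 2) with r² = 2465/49.
The farthest remaining point A_5 is at distance² 1989/49 ≤ 2465/49.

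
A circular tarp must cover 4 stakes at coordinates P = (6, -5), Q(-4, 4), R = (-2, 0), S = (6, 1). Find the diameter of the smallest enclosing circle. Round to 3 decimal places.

13.454

A smallest enclosing disk is always determined by at most three of the input points on its boundary.
The farthest pair is P–Q with squared distance 181. The circle on this segment as diameter has centre (1, -0.5) and r² = 181/4 = 45.25.
Check R: distance² to centre = 9.25 ≤ 45.25, so it lies inside.
All remaining points lie in this disk, and no smaller disk contains both endpoints, so this is the minimum enclosing circle.
Diameter = 2r = 2√(45.25) ≈ 13.454.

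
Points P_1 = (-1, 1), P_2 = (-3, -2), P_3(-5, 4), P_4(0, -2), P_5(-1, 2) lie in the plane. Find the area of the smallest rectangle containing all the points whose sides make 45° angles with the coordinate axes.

33

In coordinates u = x + y, v = x − y the rectangle is axis-aligned; the map (x,y)→(u,v) scales areas by 2.
u-values: 0, -5, -1, -2, 1; range = 1 − (-5) = 6.
v-values: -2, -1, -9, 2, -3; range = 2 − (-9) = 11.
Area = (6 × 11) / 2 = 33.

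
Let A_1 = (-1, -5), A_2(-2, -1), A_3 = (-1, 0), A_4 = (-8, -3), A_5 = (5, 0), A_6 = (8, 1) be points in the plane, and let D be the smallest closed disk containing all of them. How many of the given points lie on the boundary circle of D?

By Welzl's lemma the MEC is supported by two points (diametrically opposite) or three points (on a circumcircle).
The farthest pair is A_4–A_6 with squared distance 272. The circle on this segment as diameter has centre (0, -1) and r² = 272/4 = 68.
Check A_1: distance² to centre = 17 ≤ 68, so it lies inside.
All remaining points lie in this disk, and no smaller disk contains both endpoints, so this is the minimum enclosing circle.
The points at distance exactly r from the centre are A_4, A_6 — 2 points.

2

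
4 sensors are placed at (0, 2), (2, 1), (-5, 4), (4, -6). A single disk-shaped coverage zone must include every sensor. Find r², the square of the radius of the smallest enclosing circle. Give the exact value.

45.25

A smallest enclosing disk is always determined by at most three of the input points on its boundary.
The farthest pair is (-5, 4)–(4, -6) with squared distance 181. The circle on this segment as diameter has centre (-0.5, -1) and r² = 181/4 = 45.25.
Check (0, 2): distance² to centre = 9.25 ≤ 45.25, so it lies inside.
All remaining points lie in this disk, and no smaller disk contains both endpoints, so this is the minimum enclosing circle.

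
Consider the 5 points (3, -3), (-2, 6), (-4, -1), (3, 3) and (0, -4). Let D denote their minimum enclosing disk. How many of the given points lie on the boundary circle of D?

The minimum enclosing circle is determined by three boundary points: (3, -3), (-2, 6), (0, -4).
Their circumcentre is (-0.0625, 1.1875) with r² = 26.9140625.
The farthest remaining point (-4, -1) is at distance² 20.2890625 ≤ 26.9140625.
The points at distance exactly r from the centre are (3, -3), (-2, 6), (0, -4) — 3 points.

3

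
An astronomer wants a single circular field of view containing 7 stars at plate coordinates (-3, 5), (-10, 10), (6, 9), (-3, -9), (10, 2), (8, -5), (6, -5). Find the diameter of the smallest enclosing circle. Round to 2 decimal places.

By Welzl's lemma the MEC is supported by two points (diametrically opposite) or three points (on a circumcircle).
The farthest pair is (-10, 10)–(8, -5) with squared distance 549. The circle on this segment as diameter has centre (-1, 2.5) and r² = 549/4 = 137.25.
Check (-3, 5): distance² to centre = 10.25 ≤ 137.25, so it lies inside.
All remaining points lie in this disk, and no smaller disk contains both endpoints, so this is the minimum enclosing circle.
Diameter = 2r = 2√(137.25) ≈ 23.43.

23.43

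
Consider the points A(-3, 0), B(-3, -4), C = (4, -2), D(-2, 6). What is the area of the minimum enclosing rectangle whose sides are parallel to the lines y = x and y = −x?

In coordinates u = x + y, v = x − y the rectangle is axis-aligned; the map (x,y)→(u,v) scales areas by 2.
u-values: -3, -7, 2, 4; range = 4 − (-7) = 11.
v-values: -3, 1, 6, -8; range = 6 − (-8) = 14.
Area = (11 × 14) / 2 = 77.

77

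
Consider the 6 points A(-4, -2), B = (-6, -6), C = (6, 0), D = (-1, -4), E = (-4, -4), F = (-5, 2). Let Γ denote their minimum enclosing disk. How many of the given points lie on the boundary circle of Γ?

A smallest enclosing disk is always determined by at most three of the input points on its boundary.
The minimum enclosing circle is determined by three boundary points: B, C, F.
Their circumcentre is (-1/6, -8/3) with r² = 1625/36.
The farthest remaining point E is at distance² 593/36 ≤ 1625/36.
The points at distance exactly r from the centre are B, C, F — 3 points.

3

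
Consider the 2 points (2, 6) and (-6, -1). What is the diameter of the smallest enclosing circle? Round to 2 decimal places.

The smallest circle enclosing two points has them as diameter endpoints.
Centre = midpoint = (-2, 2.5); r² = |(2, 6)−(-6, -1)|²/4 = 113/4 = 28.25.
Diameter = 2r = 2√(28.25) ≈ 10.63.

10.63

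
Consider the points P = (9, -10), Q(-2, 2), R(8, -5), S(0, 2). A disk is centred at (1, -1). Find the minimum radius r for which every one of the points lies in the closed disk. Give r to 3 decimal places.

12.042

The required radius is the distance from (1, -1) to the farthest point.
Squared distances: 145, 18, 65, 10.
Maximum is 145, attained at P.
r = √145 ≈ 12.042.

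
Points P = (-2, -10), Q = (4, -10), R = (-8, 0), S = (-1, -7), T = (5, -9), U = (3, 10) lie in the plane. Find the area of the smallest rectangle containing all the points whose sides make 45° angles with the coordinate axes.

275

In coordinates u = x + y, v = x − y the rectangle is axis-aligned; the map (x,y)→(u,v) scales areas by 2.
u-values: -12, -6, -8, -8, -4, 13; range = 13 − (-12) = 25.
v-values: 8, 14, -8, 6, 14, -7; range = 14 − (-8) = 22.
Area = (25 × 22) / 2 = 275.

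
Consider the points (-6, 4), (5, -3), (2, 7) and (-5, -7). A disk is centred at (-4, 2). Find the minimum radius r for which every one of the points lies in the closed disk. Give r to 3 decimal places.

10.296

The required radius is the distance from (-4, 2) to the farthest point.
Squared distances: 8, 106, 61, 82.
Maximum is 106, attained at (5, -3).
r = √106 ≈ 10.296.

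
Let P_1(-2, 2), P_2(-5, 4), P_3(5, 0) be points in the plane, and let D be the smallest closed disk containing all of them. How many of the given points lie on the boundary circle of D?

Side lengths²: P_1P_2² = 13, P_1P_3² = 53, P_2P_3² = 116.
Since P_2P_3² = 116 ≥ 53 + 13 = 66, the angle opposite P_2P_3 is not acute, so the smallest enclosing circle has P_2P_3 as diameter.
Centre = midpoint of P_2P_3 = (0, 2), r² = 116/4 = 29.
The points at distance exactly r from the centre are P_2, P_3 — 2 points.

2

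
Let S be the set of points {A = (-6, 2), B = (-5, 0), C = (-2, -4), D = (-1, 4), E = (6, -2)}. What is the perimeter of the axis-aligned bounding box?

Width = max x − min x = 6 − (-6) = 12.
Height = max y − min y = 4 − (-4) = 8.
Perimeter = 2(12 + 8) = 40.

40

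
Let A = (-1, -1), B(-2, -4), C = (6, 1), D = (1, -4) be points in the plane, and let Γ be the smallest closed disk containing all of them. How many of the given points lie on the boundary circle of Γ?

The minimum enclosing circle of a finite set is fixed by two of the points (as a diameter) or three (as a circumcircle).
The farthest pair is B–C with squared distance 89. The circle on this segment as diameter has centre (2, -1.5) and r² = 89/4 = 22.25.
Check A: distance² to centre = 9.25 ≤ 22.25, so it lies inside.
All remaining points lie in this disk, and no smaller disk contains both endpoints, so this is the minimum enclosing circle.
The points at distance exactly r from the centre are B, C — 2 points.

2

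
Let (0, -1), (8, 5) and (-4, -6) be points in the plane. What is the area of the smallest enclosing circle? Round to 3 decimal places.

208.131

Call the three points A, B, C in the order given.
Side lengths²: AB² = 100, AC² = 41, BC² = 265.
Since BC² = 265 ≥ 100 + 41 = 141, the angle opposite BC is not acute, so the smallest enclosing circle has BC as diameter.
Centre = midpoint of BC = (2, -0.5), r² = 265/4 = 66.25.
Area = π·r² = π·66.25 ≈ 208.131.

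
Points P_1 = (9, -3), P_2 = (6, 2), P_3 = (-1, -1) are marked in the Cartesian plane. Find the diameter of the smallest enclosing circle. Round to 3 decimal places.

10.198

Side lengths²: P_1P_2² = 34, P_1P_3² = 104, P_2P_3² = 58.
Since P_1P_3² = 104 ≥ 58 + 34 = 92, the angle opposite P_1P_3 is not acute, so the smallest enclosing circle has P_1P_3 as diameter.
Centre = midpoint of P_1P_3 = (4, -2), r² = 104/4 = 26.
Diameter = 2r = 2√26 ≈ 10.198.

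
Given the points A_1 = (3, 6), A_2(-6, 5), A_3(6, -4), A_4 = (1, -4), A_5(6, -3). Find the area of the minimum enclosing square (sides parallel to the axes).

The bounding box has width 12 and height 10.
An axis-aligned square enclosing the set must have side ≥ max(width, height).
So the minimum side is max(12, 10) = 12.
Area = 12² = 144.

144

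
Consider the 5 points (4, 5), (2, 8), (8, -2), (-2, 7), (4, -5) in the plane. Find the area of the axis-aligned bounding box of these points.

130

x ranges over [-2, 8], width 10.
y ranges over [-5, 8], height 13.
Area = 10 × 13 = 130.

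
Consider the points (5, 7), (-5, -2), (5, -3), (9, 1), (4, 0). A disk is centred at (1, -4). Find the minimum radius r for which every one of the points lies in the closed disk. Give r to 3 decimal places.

11.705

The required radius is the distance from (1, -4) to the farthest point.
Squared distances: 137, 40, 17, 89, 25.
Maximum is 137, attained at (5, 7).
r = √137 ≈ 11.705.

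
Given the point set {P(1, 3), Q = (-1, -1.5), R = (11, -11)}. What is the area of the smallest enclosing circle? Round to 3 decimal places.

232.478

Side lengths²: PQ² = 24.25, PR² = 296, QR² = 234.25.
Since PR² = 296 ≥ 234.25 + 24.25 = 258.5, the angle opposite PR is not acute, so the smallest enclosing circle has PR as diameter.
Centre = midpoint of PR = (6, -4), r² = 296/4 = 74.
Area = π·r² = π·74 ≈ 232.478.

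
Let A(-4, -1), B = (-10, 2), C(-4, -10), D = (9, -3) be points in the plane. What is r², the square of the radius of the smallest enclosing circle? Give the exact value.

105185/1089

The minimum enclosing circle of a finite set is fixed by two of the points (as a diameter) or three (as a circumcircle).
The minimum enclosing circle is determined by three boundary points: B, C, D.
Their circumcentre is (-19/33, -26/33) with r² = 105185/1089.
The farthest remaining point A is at distance² 12818/1089 ≤ 105185/1089.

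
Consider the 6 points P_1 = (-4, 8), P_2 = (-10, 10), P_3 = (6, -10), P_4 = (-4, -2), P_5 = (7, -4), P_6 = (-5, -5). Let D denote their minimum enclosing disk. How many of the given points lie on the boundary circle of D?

2

The minimum enclosing circle of a finite set is fixed by two of the points (as a diameter) or three (as a circumcircle).
The farthest pair is P_2–P_3 with squared distance 656. The circle on this segment as diameter has centre (-2, 0) and r² = 656/4 = 164.
Check P_1: distance² to centre = 68 ≤ 164, so it lies inside.
All remaining points lie in this disk, and no smaller disk contains both endpoints, so this is the minimum enclosing circle.
The points at distance exactly r from the centre are P_2, P_3 — 2 points.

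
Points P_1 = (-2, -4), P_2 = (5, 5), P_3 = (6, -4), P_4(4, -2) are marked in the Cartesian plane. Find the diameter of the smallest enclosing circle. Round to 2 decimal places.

11.47

A smallest enclosing disk is always determined by at most three of the input points on its boundary.
The minimum enclosing circle is determined by three boundary points: P_1, P_2, P_3.
Their circumcentre is (2, 1/9) with r² = 2665/81.
The farthest remaining point P_4 is at distance² 685/81 ≤ 2665/81.
Diameter = 2r = 2√(2665/81) ≈ 11.47.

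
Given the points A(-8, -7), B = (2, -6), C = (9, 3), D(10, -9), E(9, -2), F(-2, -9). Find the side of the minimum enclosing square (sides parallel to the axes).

The bounding box has width 18 and height 12.
An axis-aligned square enclosing the set must have side ≥ max(width, height).
So the minimum side is max(18, 12) = 18.

18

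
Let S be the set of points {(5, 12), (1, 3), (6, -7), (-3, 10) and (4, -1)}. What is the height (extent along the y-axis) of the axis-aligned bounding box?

max y = 12, min y = -7, so height = 19.

19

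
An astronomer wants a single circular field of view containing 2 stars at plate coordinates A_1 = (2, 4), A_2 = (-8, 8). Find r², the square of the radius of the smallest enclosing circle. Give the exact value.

The smallest circle enclosing two points has them as diameter endpoints.
Centre = midpoint = (-3, 6); r² = |A_1A_2|²/4 = 116/4 = 29.

29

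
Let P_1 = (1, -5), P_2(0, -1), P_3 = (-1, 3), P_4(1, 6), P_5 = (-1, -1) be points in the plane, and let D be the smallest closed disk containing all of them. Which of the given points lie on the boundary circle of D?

P_1, P_4

By Welzl's lemma the MEC is supported by two points (diametrically opposite) or three points (on a circumcircle).
The farthest pair is P_1–P_4 with squared distance 121. The circle on this segment as diameter has centre (1, 0.5) and r² = 121/4 = 30.25.
Check P_2: distance² to centre = 3.25 ≤ 30.25, so it lies inside.
All remaining points lie in this disk, and no smaller disk contains both endpoints, so this is the minimum enclosing circle.
The points at distance exactly r from the centre are P_1, P_4 — 2 points.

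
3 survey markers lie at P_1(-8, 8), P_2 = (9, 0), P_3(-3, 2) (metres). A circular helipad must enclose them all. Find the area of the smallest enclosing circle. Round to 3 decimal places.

Side lengths²: P_1P_2² = 353, P_1P_3² = 61, P_2P_3² = 148.
Since P_1P_2² = 353 ≥ 148 + 61 = 209, the angle opposite P_1P_2 is not acute, so the smallest enclosing circle has P_1P_2 as diameter.
Centre = midpoint of P_1P_2 = (0.5, 4), r² = 353/4 = 88.25.
Area = π·r² = π·88.25 ≈ 277.246.

277.246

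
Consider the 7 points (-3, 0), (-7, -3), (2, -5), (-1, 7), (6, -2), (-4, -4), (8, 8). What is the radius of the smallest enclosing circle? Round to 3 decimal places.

9.301

The farthest pair is (-7, -3)–(8, 8) with squared distance 346. The circle on this segment as diameter has centre (0.5, 2.5) and r² = 346/4 = 86.5.
Check (-3, 0): distance² to centre = 18.5 ≤ 86.5, so it lies inside.
All remaining points lie in this disk, and no smaller disk contains both endpoints, so this is the minimum enclosing circle.
r = √(86.5) ≈ 9.301.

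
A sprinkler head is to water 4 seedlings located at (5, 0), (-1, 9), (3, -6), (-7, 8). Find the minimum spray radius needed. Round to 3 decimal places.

8.602

By Welzl's lemma the MEC is supported by two points (diametrically opposite) or three points (on a circumcircle).
The farthest pair is (3, -6)–(-7, 8) with squared distance 296. The circle on this segment as diameter has centre (-2, 1) and r² = 296/4 = 74.
Check (5, 0): distance² to centre = 50 ≤ 74, so it lies inside.
All remaining points lie in this disk, and no smaller disk contains both endpoints, so this is the minimum enclosing circle.
r = √74 ≈ 8.602.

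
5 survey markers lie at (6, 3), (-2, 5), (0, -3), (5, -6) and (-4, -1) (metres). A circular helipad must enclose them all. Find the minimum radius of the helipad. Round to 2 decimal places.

A smallest enclosing disk is always determined by at most three of the input points on its boundary.
The farthest pair is (-2, 5)–(5, -6) with squared distance 170. The circle on this segment as diameter has centre (1.5, -0.5) and r² = 170/4 = 42.5.
Check (6, 3): distance² to centre = 32.5 ≤ 42.5, so it lies inside.
All remaining points lie in this disk, and no smaller disk contains both endpoints, so this is the minimum enclosing circle.
r = √(42.5) ≈ 6.52.

6.52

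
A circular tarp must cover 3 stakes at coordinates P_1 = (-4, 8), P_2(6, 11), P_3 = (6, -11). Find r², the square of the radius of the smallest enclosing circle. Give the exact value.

Side lengths²: P_1P_2² = 109, P_1P_3² = 461, P_2P_3² = 484.
Since P_2P_3² = 484 < 461 + 109 = 570, the triangle is acute, so the smallest enclosing circle is the circumcircle.
Circumcentre = (3.85, 0), r² = 125.6225.

125.6225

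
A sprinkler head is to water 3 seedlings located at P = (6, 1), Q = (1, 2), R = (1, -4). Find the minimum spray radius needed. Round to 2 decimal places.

Side lengths²: PQ² = 26, PR² = 50, QR² = 36.
Since PR² = 50 < 36 + 26 = 62, the triangle is acute, so the smallest enclosing circle is the circumcircle.
Circumcentre = (3, -1), r² = 13.
r = √13 ≈ 3.61.

3.61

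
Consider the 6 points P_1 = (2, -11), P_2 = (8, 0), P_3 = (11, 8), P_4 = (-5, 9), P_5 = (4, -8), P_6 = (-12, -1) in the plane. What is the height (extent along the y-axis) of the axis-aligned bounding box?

20

max y = 9, min y = -11, so height = 20.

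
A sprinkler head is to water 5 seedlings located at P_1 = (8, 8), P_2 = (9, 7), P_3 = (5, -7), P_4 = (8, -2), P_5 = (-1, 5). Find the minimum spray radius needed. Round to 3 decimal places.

7.726

The minimum enclosing circle of a finite set is fixed by two of the points (as a diameter) or three (as a circumcircle).
The minimum enclosing circle is determined by three boundary points: P_1, P_3, P_5.
Their circumcentre is (38/7, 5/7) with r² = 2925/49.
The farthest remaining point P_2 is at distance² 2561/49 ≤ 2925/49.
r = √(2925/49) ≈ 7.726.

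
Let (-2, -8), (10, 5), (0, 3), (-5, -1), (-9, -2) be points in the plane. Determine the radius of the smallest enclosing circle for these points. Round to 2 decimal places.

10.12

A smallest enclosing disk is always determined by at most three of the input points on its boundary.
The farthest pair is (10, 5)–(-9, -2) with squared distance 410. The circle on this segment as diameter has centre (0.5, 1.5) and r² = 410/4 = 102.5.
Check (-2, -8): distance² to centre = 96.5 ≤ 102.5, so it lies inside.
All remaining points lie in this disk, and no smaller disk contains both endpoints, so this is the minimum enclosing circle.
r = √(102.5) ≈ 10.12.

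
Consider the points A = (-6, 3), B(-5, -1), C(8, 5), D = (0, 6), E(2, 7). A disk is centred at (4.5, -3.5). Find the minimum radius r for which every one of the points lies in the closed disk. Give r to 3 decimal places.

12.349

The required radius is the distance from (4.5, -3.5) to the farthest point.
Squared distances: 152.5, 96.5, 84.5, 110.5, 116.5.
Maximum is 152.5, attained at A.
r = √(152.5) ≈ 12.349.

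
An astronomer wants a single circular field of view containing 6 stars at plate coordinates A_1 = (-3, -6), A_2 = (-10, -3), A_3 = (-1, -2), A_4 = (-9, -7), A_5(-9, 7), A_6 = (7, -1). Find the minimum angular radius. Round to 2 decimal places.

By Welzl's lemma the MEC is supported by two points (diametrically opposite) or three points (on a circumcircle).
The minimum enclosing circle is determined by three boundary points: A_4, A_5, A_6.
Their circumcentre is (-2.5, 0) with r² = 91.25.
The farthest remaining point A_2 is at distance² 65.25 ≤ 91.25.
r = √(91.25) ≈ 9.55.

9.55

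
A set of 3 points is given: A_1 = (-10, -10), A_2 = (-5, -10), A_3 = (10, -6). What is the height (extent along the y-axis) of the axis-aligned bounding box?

4

max y = -6, min y = -10, so height = 4.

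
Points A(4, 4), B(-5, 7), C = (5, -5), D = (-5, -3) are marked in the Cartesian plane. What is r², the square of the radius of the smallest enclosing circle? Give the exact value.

61

The minimum enclosing circle of a finite set is fixed by two of the points (as a diameter) or three (as a circumcircle).
The farthest pair is B–C with squared distance 244. The circle on this segment as diameter has centre (0, 1) and r² = 244/4 = 61.
Check A: distance² to centre = 25 ≤ 61, so it lies inside.
All remaining points lie in this disk, and no smaller disk contains both endpoints, so this is the minimum enclosing circle.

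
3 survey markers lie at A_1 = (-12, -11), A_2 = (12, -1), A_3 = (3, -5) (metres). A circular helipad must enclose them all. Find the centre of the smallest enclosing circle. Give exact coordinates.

(0, -6)

Side lengths²: A_1A_2² = 676, A_1A_3² = 261, A_2A_3² = 97.
Since A_1A_2² = 676 ≥ 261 + 97 = 358, the angle opposite A_1A_2 is not acute, so the smallest enclosing circle has A_1A_2 as diameter.
Centre = midpoint of A_1A_2 = (0, -6), r² = 676/4 = 169.
Centre = (0, -6).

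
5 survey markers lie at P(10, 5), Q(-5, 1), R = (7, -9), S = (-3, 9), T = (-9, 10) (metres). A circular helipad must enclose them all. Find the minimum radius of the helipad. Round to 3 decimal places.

12.420

The farthest pair is R–T with squared distance 617. The circle on this segment as diameter has centre (-1, 0.5) and r² = 617/4 = 154.25.
Check P: distance² to centre = 141.25 ≤ 154.25, so it lies inside.
All remaining points lie in this disk, and no smaller disk contains both endpoints, so this is the minimum enclosing circle.
r = √(154.25) ≈ 12.420.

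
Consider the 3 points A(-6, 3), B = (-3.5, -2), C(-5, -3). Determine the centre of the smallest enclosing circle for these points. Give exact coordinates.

Side lengths²: AB² = 31.25, AC² = 37, BC² = 3.25.
Since AC² = 37 ≥ 31.25 + 3.25 = 34.5, the angle opposite AC is not acute, so the smallest enclosing circle has AC as diameter.
Centre = midpoint of AC = (-5.5, 0), r² = 37/4 = 9.25.
Centre = (-5.5, 0).

(-5.5, 0)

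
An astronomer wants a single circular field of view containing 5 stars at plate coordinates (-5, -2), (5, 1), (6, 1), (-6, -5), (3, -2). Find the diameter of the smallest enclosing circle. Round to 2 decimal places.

The minimum enclosing circle of a finite set is fixed by two of the points (as a diameter) or three (as a circumcircle).
The farthest pair is (6, 1)–(-6, -5) with squared distance 180. The circle on this segment as diameter has centre (0, -2) and r² = 180/4 = 45.
Check (-5, -2): distance² to centre = 25 ≤ 45, so it lies inside.
All remaining points lie in this disk, and no smaller disk contains both endpoints, so this is the minimum enclosing circle.
Diameter = 2r = 2√45 ≈ 13.42.

13.42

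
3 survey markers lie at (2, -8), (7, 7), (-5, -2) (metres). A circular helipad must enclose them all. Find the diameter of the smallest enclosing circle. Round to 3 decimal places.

16.197

Call the three points A, B, C in the order given.
Side lengths²: AB² = 250, AC² = 85, BC² = 225.
Since AB² = 250 < 225 + 85 = 310, the triangle is acute, so the smallest enclosing circle is the circumcircle.
Circumcentre = (17/6, 1/18), r² = 10625/162.
Diameter = 2r = 2√(10625/162) ≈ 16.197.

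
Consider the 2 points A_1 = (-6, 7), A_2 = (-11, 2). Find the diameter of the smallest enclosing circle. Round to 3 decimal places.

7.071

The smallest circle enclosing two points has them as diameter endpoints.
Centre = midpoint = (-8.5, 4.5); r² = |A_1A_2|²/4 = 50/4 = 12.5.
Diameter = 2r = 2√(12.5) ≈ 7.071.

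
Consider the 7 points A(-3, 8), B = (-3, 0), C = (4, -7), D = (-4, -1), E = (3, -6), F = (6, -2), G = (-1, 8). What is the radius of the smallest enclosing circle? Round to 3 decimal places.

8.276

The minimum enclosing circle of a finite set is fixed by two of the points (as a diameter) or three (as a circumcircle).
The farthest pair is A–C with squared distance 274. The circle on this segment as diameter has centre (0.5, 0.5) and r² = 274/4 = 68.5.
Check B: distance² to centre = 12.5 ≤ 68.5, so it lies inside.
All remaining points lie in this disk, and no smaller disk contains both endpoints, so this is the minimum enclosing circle.
r = √(68.5) ≈ 8.276.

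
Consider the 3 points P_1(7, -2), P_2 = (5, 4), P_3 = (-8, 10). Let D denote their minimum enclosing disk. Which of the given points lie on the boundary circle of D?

P_1, P_3

Side lengths²: P_1P_2² = 40, P_1P_3² = 369, P_2P_3² = 205.
Since P_1P_3² = 369 ≥ 205 + 40 = 245, the angle opposite P_1P_3 is not acute, so the smallest enclosing circle has P_1P_3 as diameter.
Centre = midpoint of P_1P_3 = (-0.5, 4), r² = 369/4 = 92.25.
The points at distance exactly r from the centre are P_1, P_3 — 2 points.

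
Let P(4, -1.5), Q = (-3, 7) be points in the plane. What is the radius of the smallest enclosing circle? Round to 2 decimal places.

The smallest circle enclosing two points has them as diameter endpoints.
Centre = midpoint = (0.5, 2.75); r² = |PQ|²/4 = 121.25/4 = 30.3125.
r = √(30.3125) ≈ 5.51.

5.51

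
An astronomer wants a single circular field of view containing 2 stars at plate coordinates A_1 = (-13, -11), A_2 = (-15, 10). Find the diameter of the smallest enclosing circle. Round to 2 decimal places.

21.10

The smallest circle enclosing two points has them as diameter endpoints.
Centre = midpoint = (-14, -0.5); r² = |A_1A_2|²/4 = 445/4 = 111.25.
Diameter = 2r = 2√(111.25) ≈ 21.10.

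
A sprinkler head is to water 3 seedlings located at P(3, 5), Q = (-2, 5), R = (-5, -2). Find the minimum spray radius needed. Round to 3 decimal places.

5.315

Side lengths²: PQ² = 25, PR² = 113, QR² = 58.
Since PR² = 113 ≥ 58 + 25 = 83, the angle opposite PR is not acute, so the smallest enclosing circle has PR as diameter.
Centre = midpoint of PR = (-1, 1.5), r² = 113/4 = 28.25.
r = √(28.25) ≈ 5.315.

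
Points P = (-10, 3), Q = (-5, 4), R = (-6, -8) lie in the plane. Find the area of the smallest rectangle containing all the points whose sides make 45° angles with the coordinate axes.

In coordinates u = x + y, v = x − y the rectangle is axis-aligned; the map (x,y)→(u,v) scales areas by 2.
u-values: -7, -1, -14; range = -1 − (-14) = 13.
v-values: -13, -9, 2; range = 2 − (-13) = 15.
Area = (13 × 15) / 2 = 97.5.

97.5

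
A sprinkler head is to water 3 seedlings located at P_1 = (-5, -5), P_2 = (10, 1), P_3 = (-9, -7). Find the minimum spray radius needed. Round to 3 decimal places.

Side lengths²: P_1P_2² = 261, P_1P_3² = 20, P_2P_3² = 425.
Since P_2P_3² = 425 ≥ 261 + 20 = 281, the angle opposite P_2P_3 is not acute, so the smallest enclosing circle has P_2P_3 as diameter.
Centre = midpoint of P_2P_3 = (0.5, -3), r² = 425/4 = 106.25.
r = √(106.25) ≈ 10.308.

10.308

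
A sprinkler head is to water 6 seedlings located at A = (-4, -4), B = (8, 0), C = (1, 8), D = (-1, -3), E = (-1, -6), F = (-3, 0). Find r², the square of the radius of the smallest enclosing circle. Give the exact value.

The minimum enclosing circle of a finite set is fixed by two of the points (as a diameter) or three (as a circumcircle).
The minimum enclosing circle is determined by three boundary points: B, C, E.
Their circumcentre is (35/38, 33/38) with r² = 36725/722.
The farthest remaining point A is at distance² 34597/722 ≤ 36725/722.

36725/722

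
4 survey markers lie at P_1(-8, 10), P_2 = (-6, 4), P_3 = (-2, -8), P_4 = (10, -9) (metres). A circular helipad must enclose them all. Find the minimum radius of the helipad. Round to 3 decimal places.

The farthest pair is P_1–P_4 with squared distance 685. The circle on this segment as diameter has centre (1, 0.5) and r² = 685/4 = 171.25.
Check P_2: distance² to centre = 61.25 ≤ 171.25, so it lies inside.
All remaining points lie in this disk, and no smaller disk contains both endpoints, so this is the minimum enclosing circle.
r = √(171.25) ≈ 13.086.

13.086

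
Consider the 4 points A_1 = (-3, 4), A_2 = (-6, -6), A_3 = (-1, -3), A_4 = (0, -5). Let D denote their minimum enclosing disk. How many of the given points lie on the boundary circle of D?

By Welzl's lemma the MEC is supported by two points (diametrically opposite) or three points (on a circumcircle).
The minimum enclosing circle is determined by three boundary points: A_1, A_2, A_4.
Their circumcentre is (-141/38, -47/38) with r² = 20165/722.
The farthest remaining point A_3 is at distance² 7549/722 ≤ 20165/722.
The points at distance exactly r from the centre are A_1, A_2, A_4 — 3 points.

3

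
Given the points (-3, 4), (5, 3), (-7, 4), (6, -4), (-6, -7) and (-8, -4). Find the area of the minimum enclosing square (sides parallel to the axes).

196

The bounding box has width 14 and height 11.
An axis-aligned square enclosing the set must have side ≥ max(width, height).
So the minimum side is max(14, 11) = 14.
Area = 14² = 196.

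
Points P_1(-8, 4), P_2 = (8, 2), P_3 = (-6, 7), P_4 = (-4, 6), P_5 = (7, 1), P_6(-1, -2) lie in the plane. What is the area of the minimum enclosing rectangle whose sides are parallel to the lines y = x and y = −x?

133

In coordinates u = x + y, v = x − y the rectangle is axis-aligned; the map (x,y)→(u,v) scales areas by 2.
u-values: -4, 10, 1, 2, 8, -3; range = 10 − (-4) = 14.
v-values: -12, 6, -13, -10, 6, 1; range = 6 − (-13) = 19.
Area = (14 × 19) / 2 = 133.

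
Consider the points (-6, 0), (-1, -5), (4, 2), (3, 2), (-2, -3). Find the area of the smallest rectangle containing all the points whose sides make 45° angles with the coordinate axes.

In coordinates u = x + y, v = x − y the rectangle is axis-aligned; the map (x,y)→(u,v) scales areas by 2.
u-values: -6, -6, 6, 5, -5; range = 6 − (-6) = 12.
v-values: -6, 4, 2, 1, 1; range = 4 − (-6) = 10.
Area = (12 × 10) / 2 = 60.

60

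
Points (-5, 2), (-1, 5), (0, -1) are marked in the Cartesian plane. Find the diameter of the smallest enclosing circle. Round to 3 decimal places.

Call the three points A, B, C in the order given.
Side lengths²: AB² = 25, AC² = 34, BC² = 37.
Since BC² = 37 < 34 + 25 = 59, the triangle is acute, so the smallest enclosing circle is the circumcircle.
Circumcentre = (-31/18, 97/54), r² = 15725/1458.
Diameter = 2r = 2√(15725/1458) ≈ 6.568.

6.568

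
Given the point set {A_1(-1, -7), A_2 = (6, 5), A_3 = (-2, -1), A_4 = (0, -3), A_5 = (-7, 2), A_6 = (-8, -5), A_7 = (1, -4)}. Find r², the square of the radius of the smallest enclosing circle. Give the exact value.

74

A smallest enclosing disk is always determined by at most three of the input points on its boundary.
The farthest pair is A_2–A_6 with squared distance 296. The circle on this segment as diameter has centre (-1, 0) and r² = 296/4 = 74.
Check A_1: distance² to centre = 49 ≤ 74, so it lies inside.
All remaining points lie in this disk, and no smaller disk contains both endpoints, so this is the minimum enclosing circle.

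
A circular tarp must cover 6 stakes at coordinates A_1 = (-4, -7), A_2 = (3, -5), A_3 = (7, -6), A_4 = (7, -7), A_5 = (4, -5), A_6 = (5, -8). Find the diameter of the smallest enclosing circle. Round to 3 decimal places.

11.045

The farthest pair is A_1–A_3 with squared distance 122. The circle on this segment as diameter has centre (1.5, -6.5) and r² = 122/4 = 30.5.
Check A_2: distance² to centre = 4.5 ≤ 30.5, so it lies inside.
All remaining points lie in this disk, and no smaller disk contains both endpoints, so this is the minimum enclosing circle.
Diameter = 2r = 2√(30.5) ≈ 11.045.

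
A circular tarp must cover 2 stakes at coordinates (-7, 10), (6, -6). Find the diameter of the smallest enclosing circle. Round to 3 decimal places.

The smallest circle enclosing two points has them as diameter endpoints.
Centre = midpoint = (-0.5, 2); r² = |(-7, 10)−(6, -6)|²/4 = 425/4 = 106.25.
Diameter = 2r = 2√(106.25) ≈ 20.616.

20.616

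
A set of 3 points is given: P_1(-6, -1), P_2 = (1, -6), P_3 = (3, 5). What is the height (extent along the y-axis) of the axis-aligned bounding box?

max y = 5, min y = -6, so height = 11.

11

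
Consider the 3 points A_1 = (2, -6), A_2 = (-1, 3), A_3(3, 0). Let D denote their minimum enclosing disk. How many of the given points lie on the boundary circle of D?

2

Side lengths²: A_1A_2² = 90, A_1A_3² = 37, A_2A_3² = 25.
Since A_1A_2² = 90 ≥ 37 + 25 = 62, the angle opposite A_1A_2 is not acute, so the smallest enclosing circle has A_1A_2 as diameter.
Centre = midpoint of A_1A_2 = (0.5, -1.5), r² = 90/4 = 22.5.
The points at distance exactly r from the centre are A_1, A_2 — 2 points.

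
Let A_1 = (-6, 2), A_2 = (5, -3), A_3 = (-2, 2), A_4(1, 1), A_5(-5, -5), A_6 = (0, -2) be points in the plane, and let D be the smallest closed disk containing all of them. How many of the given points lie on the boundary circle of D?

3

The minimum enclosing circle of a finite set is fixed by two of the points (as a diameter) or three (as a circumcircle).
The minimum enclosing circle is determined by three boundary points: A_1, A_2, A_5.
Their circumcentre is (-23/36, -29/36) with r² = 23725/648.
The farthest remaining point A_3 is at distance² 6301/648 ≤ 23725/648.
The points at distance exactly r from the centre are A_1, A_2, A_5 — 3 points.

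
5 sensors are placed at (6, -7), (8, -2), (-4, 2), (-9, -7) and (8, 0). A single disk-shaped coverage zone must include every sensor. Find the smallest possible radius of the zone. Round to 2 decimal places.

9.19

A smallest enclosing disk is always determined by at most three of the input points on its boundary.
The farthest pair is (-9, -7)–(8, 0) with squared distance 338. The circle on this segment as diameter has centre (-0.5, -3.5) and r² = 338/4 = 84.5.
Check (6, -7): distance² to centre = 54.5 ≤ 84.5, so it lies inside.
All remaining points lie in this disk, and no smaller disk contains both endpoints, so this is the minimum enclosing circle.
r = √(84.5) ≈ 9.19.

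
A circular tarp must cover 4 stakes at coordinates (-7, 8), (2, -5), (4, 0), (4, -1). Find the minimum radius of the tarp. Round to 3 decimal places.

7.906

The farthest pair is (-7, 8)–(2, -5) with squared distance 250. The circle on this segment as diameter has centre (-2.5, 1.5) and r² = 250/4 = 62.5.
Check (4, 0): distance² to centre = 44.5 ≤ 62.5, so it lies inside.
All remaining points lie in this disk, and no smaller disk contains both endpoints, so this is the minimum enclosing circle.
r = √(62.5) ≈ 7.906.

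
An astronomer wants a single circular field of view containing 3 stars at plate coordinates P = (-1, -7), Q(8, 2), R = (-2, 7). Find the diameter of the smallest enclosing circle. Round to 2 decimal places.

Side lengths²: PQ² = 162, PR² = 197, QR² = 125.
Since PR² = 197 < 162 + 125 = 287, the triangle is acute, so the smallest enclosing circle is the circumcircle.
Circumcentre = (5/6, 1/6), r² = 985/18.
Diameter = 2r = 2√(985/18) ≈ 14.79.

14.79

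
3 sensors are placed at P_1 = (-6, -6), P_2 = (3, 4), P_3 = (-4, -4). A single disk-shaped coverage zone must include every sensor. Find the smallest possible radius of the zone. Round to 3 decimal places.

6.727

Side lengths²: P_1P_2² = 181, P_1P_3² = 8, P_2P_3² = 113.
Since P_1P_2² = 181 ≥ 113 + 8 = 121, the angle opposite P_1P_2 is not acute, so the smallest enclosing circle has P_1P_2 as diameter.
Centre = midpoint of P_1P_2 = (-1.5, -1), r² = 181/4 = 45.25.
r = √(45.25) ≈ 6.727.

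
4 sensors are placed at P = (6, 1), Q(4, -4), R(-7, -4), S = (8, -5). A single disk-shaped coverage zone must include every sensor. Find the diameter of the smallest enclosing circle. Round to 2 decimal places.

By Welzl's lemma the MEC is supported by two points (diametrically opposite) or three points (on a circumcircle).
The minimum enclosing circle is determined by three boundary points: P, R, S.
Their circumcentre is (23/44, -183/44) with r² = 54805/968.
The farthest remaining point Q is at distance² 11729/968 ≤ 54805/968.
Diameter = 2r = 2√(54805/968) ≈ 15.05.

15.05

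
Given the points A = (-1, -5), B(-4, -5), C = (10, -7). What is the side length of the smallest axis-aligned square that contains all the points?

The bounding box has width 14 and height 2.
An axis-aligned square enclosing the set must have side ≥ max(width, height).
So the minimum side is max(14, 2) = 14.

14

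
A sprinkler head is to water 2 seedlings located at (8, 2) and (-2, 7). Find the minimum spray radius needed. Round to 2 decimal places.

The smallest circle enclosing two points has them as diameter endpoints.
Centre = midpoint = (3, 4.5); r² = |(8, 2)−(-2, 7)|²/4 = 125/4 = 31.25.
r = √(31.25) ≈ 5.59.

5.59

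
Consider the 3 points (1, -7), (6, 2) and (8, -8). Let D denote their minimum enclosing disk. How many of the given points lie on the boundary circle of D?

3

Call the three points A, B, C in the order given.
Side lengths²: AB² = 106, AC² = 50, BC² = 104.
Since AB² = 106 < 104 + 50 = 154, the triangle is acute, so the smallest enclosing circle is the circumcircle.
Circumcentre = (173/34, -115/34), r² = 17225/578.
The points at distance exactly r from the centre are (1, -7), (6, 2), (8, -8) — 3 points.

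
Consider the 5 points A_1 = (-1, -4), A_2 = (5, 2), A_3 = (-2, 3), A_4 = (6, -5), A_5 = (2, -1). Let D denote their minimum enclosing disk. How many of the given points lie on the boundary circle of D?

2

The farthest pair is A_3–A_4 with squared distance 128. The circle on this segment as diameter has centre (2, -1) and r² = 128/4 = 32.
Check A_1: distance² to centre = 18 ≤ 32, so it lies inside.
All remaining points lie in this disk, and no smaller disk contains both endpoints, so this is the minimum enclosing circle.
The points at distance exactly r from the centre are A_3, A_4 — 2 points.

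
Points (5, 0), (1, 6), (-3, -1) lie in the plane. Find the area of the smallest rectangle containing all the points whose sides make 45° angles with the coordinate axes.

In coordinates u = x + y, v = x − y the rectangle is axis-aligned; the map (x,y)→(u,v) scales areas by 2.
u-values: 5, 7, -4; range = 7 − (-4) = 11.
v-values: 5, -5, -2; range = 5 − (-5) = 10.
Area = (11 × 10) / 2 = 55.

55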